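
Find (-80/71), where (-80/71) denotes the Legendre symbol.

-1

(-80/71)
  = -(80/71)    [71 ≡ 3 mod 4 ⇒ (-1/71) = -1]
  = -(9/71)    [80 ≡ 9 mod 71]
  = -(71/9)    [QR: 9 ≡ 1 mod 4, sign kept]
  = -(8/9)    [71 ≡ 8 mod 9]
  = -(1/9)    [9 ≡ 1 mod 8 ⇒ (2/9)^3 = +1]
  = -1    [(1/9) = 1]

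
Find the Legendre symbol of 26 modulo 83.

1

Factor out 2: 26 = 2·13. Since 83 ≡ 3 (mod 8), (2/83) = -1. Now have -(13/83).
13 ≡ 1 (mod 4), so quadratic reciprocity gives (13/83) = (83/13). Reduce: 83 ≡ 5 (mod 13). Now have -(5/13).
5 ≡ 1 (mod 4), so quadratic reciprocity gives (5/13) = (13/5). Reduce: 13 ≡ 3 (mod 5). Now have -(3/5).
5 ≡ 1 (mod 4), so quadratic reciprocity gives (3/5) = (5/3). Reduce: 5 ≡ 2 (mod 3). Now have -(2/3).
Factor out 2: 2 = 2. Since 3 ≡ 3 (mod 8), (2/3) = -1. Now have (1/3).
(1/3) = 1. Collecting the sign factors: 1.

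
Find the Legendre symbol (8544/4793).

1

(8544/4793)
  = (3751/4793)    [8544 ≡ 3751 mod 4793]
  = (4793/3751)    [QR: 4793 ≡ 1 mod 4, sign kept]
  = (1042/3751)    [4793 ≡ 1042 mod 3751]
  = (521/3751)    [3751 ≡ 7 mod 8 ⇒ (2/3751) = +1]
  = (3751/521)    [QR: 521 ≡ 1 mod 4, sign kept]
  = (104/521)    [3751 ≡ 104 mod 521]
  = (13/521)    [521 ≡ 1 mod 8 ⇒ (2/521)^3 = +1]
  = (521/13)    [QR: 13 ≡ 1 mod 4, sign kept]
  = (1/13)    [521 ≡ 1 mod 13]
  = 1    [(1/13) = 1]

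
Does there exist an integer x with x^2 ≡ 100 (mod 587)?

yes

Factor out 2: 100 = 2^2·25. Since 587 ≡ 3 (mod 8), (2|587) = -1, and (2|587)^2 = +1. Now have (25|587).
25 ≡ 1 (mod 4), so quadratic reciprocity gives (25|587) = (587|25). Reduce: 587 ≡ 12 (mod 25). Now have (12|25).
Factor out 2: 12 = 2^2·3. Since 25 ≡ 1 (mod 8), (2|25) = +1, and (2|25)^2 = +1. Now have (3|25).
25 ≡ 1 (mod 4), so quadratic reciprocity gives (3|25) = (25|3). Reduce: 25 ≡ 1 (mod 3). Now have (1|3).
(1|3) = 1. Collecting the sign factors: 1.
(100|587) = 1, and 587 is prime, so 100 is a quadratic residue mod 587.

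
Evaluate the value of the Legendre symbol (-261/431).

(-261/431)
  = (170/431)    [-261 ≡ 170 mod 431]
  = (85/431)    [431 ≡ 7 mod 8 ⇒ (2/431) = +1]
  = (431/85)    [QR: 85 ≡ 1 mod 4, sign kept]
  = (6/85)    [431 ≡ 6 mod 85]
  = -(3/85)    [85 ≡ 5 mod 8 ⇒ (2/85) = -1]
  = -(85/3)    [QR: 85 ≡ 1 mod 4, sign kept]
  = -(1/3)    [85 ≡ 1 mod 3]
  = -1    [(1/3) = 1]

-1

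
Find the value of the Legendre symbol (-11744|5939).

-1

Pull out -1: (-11744|5939) = (-1|5939)·(11744|5939). Since 5939 ≡ 3 (mod 4), (-1|5939) = -1. Now have -(11744|5939).
Reduce the numerator: 11744 ≡ 5805 (mod 5939), so (11744|5939) = (5805|5939).
5805 ≡ 1 (mod 4), so quadratic reciprocity gives (5805|5939) = (5939|5805). Reduce: 5939 ≡ 134 (mod 5805). Now have -(134|5805).
Factor out 2: 134 = 2·67. Since 5805 ≡ 5 (mod 8), (2|5805) = -1. Now have (67|5805).
5805 ≡ 1 (mod 4), so quadratic reciprocity gives (67|5805) = (5805|67). Reduce: 5805 ≡ 43 (mod 67). Now have (43|67).
Both 43 ≡ 3 and 67 ≡ 3 (mod 4), so reciprocity gives (43|67) = -(67|43). Reduce: 67 ≡ 24 (mod 43). Now have -(24|43).
Factor out 2: 24 = 2^3·3. Since 43 ≡ 3 (mod 8), (2|43) = -1, and (2|43)^3 = -1. Now have (3|43).
Both 3 ≡ 3 and 43 ≡ 3 (mod 4), so reciprocity gives (3|43) = -(43|3). Reduce: 43 ≡ 1 (mod 3). Now have -(1|3).
(1|3) = 1. Collecting the sign factors: -1.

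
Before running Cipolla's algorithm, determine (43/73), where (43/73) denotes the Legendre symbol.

73 ≡ 1 (mod 4), so quadratic reciprocity gives (43/73) = (73/43). Reduce: 73 ≡ 30 (mod 43). Now have (30/43).
Factor out 2: 30 = 2·15. Since 43 ≡ 3 (mod 8), (2/43) = -1. Now have -(15/43).
Both 15 ≡ 3 and 43 ≡ 3 (mod 4), so reciprocity gives (15/43) = -(43/15). Reduce: 43 ≡ 13 (mod 15). Now have (13/15).
13 ≡ 1 (mod 4), so quadratic reciprocity gives (13/15) = (15/13). Reduce: 15 ≡ 2 (mod 13). Now have (2/13).
Factor out 2: 2 = 2. Since 13 ≡ 5 (mod 8), (2/13) = -1. Now have -(1/13).
(1/13) = 1. Collecting the sign factors: -1.

-1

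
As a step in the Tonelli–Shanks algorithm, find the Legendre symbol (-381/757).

(-381/757)
  = (381/757)    [757 ≡ 1 mod 4 ⇒ (-1/757) = +1]
  = (757/381)    [QR: 381 ≡ 1 mod 4, sign kept]
  = (376/381)    [757 ≡ 376 mod 381]
  = -(47/381)    [381 ≡ 5 mod 8 ⇒ (2/381)^3 = -1]
  = -(381/47)    [QR: 381 ≡ 1 mod 4, sign kept]
  = -(5/47)    [381 ≡ 5 mod 47]
  = -(47/5)    [QR: 5 ≡ 1 mod 4, sign kept]
  = -(2/5)    [47 ≡ 2 mod 5]
  = (1/5)    [5 ≡ 5 mod 8 ⇒ (2/5) = -1]
  = 1    [(1/5) = 1]

1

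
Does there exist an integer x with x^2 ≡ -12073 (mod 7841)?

Reduce the numerator: -12073 ≡ 3609 (mod 7841), so (-12073/7841) = (3609/7841).
3609 ≡ 1 (mod 4), so quadratic reciprocity gives (3609/7841) = (7841/3609). Reduce: 7841 ≡ 623 (mod 3609). Now have (623/3609).
3609 ≡ 1 (mod 4), so quadratic reciprocity gives (623/3609) = (3609/623). Reduce: 3609 ≡ 494 (mod 623). Now have (494/623).
Factor out 2: 494 = 2·247. Since 623 ≡ 7 (mod 8), (2/623) = +1. Now have (247/623).
Both 247 ≡ 3 and 623 ≡ 3 (mod 4), so reciprocity gives (247/623) = -(623/247). Reduce: 623 ≡ 129 (mod 247). Now have -(129/247).
129 ≡ 1 (mod 4), so quadratic reciprocity gives (129/247) = (247/129). Reduce: 247 ≡ 118 (mod 129). Now have -(118/129).
Factor out 2: 118 = 2·59. Since 129 ≡ 1 (mod 8), (2/129) = +1. Now have -(59/129).
129 ≡ 1 (mod 4), so quadratic reciprocity gives (59/129) = (129/59). Reduce: 129 ≡ 11 (mod 59). Now have -(11/59).
Both 11 ≡ 3 and 59 ≡ 3 (mod 4), so reciprocity gives (11/59) = -(59/11). Reduce: 59 ≡ 4 (mod 11). Now have (4/11).
Factor out 2: 4 = 2^2. Since 11 ≡ 3 (mod 8), (2/11) = -1, and (2/11)^2 = +1. Now have (1/11).
(1/11) = 1. Collecting the sign factors: 1.
The Legendre symbol is 1, so x^2 ≡ -12073 (mod 7841) has solution.

yes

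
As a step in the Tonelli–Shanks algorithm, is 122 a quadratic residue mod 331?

yes

Factor out 2: 122 = 2·61. Since 331 ≡ 3 (mod 8), (2/331) = -1. Now have -(61/331).
61 ≡ 1 (mod 4), so quadratic reciprocity gives (61/331) = (331/61). Reduce: 331 ≡ 26 (mod 61). Now have -(26/61).
Factor out 2: 26 = 2·13. Since 61 ≡ 5 (mod 8), (2/61) = -1. Now have (13/61).
13 ≡ 1 (mod 4), so quadratic reciprocity gives (13/61) = (61/13). Reduce: 61 ≡ 9 (mod 13). Now have (9/13).
9 ≡ 1 (mod 4), so quadratic reciprocity gives (9/13) = (13/9). Reduce: 13 ≡ 4 (mod 9). Now have (4/9).
Factor out 2: 4 = 2^2. Since 9 ≡ 1 (mod 8), (2/9) = +1, and (2/9)^2 = +1. Now have (1/9).
(1/9) = 1. Collecting the sign factors: 1.
(122/331) = 1, and 331 is prime, so 122 is a quadratic residue mod 331.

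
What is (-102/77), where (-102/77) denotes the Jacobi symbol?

1

Pull out -1: (-102/77) = (-1/77)·(102/77). Since 77 ≡ 1 (mod 4), (-1/77) = +1. Now have (102/77).
Reduce the numerator: 102 ≡ 25 (mod 77), so (102/77) = (25/77).
25 ≡ 1 (mod 4), so quadratic reciprocity gives (25/77) = (77/25). Reduce: 77 ≡ 2 (mod 25). Now have (2/25).
Factor out 2: 2 = 2. Since 25 ≡ 1 (mod 8), (2/25) = +1. Now have (1/25).
(1/25) = 1. Collecting the sign factors: 1.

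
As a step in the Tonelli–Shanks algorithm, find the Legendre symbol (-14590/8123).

(-14590/8123)
  = -(14590/8123)    [8123 ≡ 3 mod 4 ⇒ (-1/8123) = -1]
  = -(6467/8123)    [14590 ≡ 6467 mod 8123]
  = (8123/6467)    [QR: both ≡ 3 mod 4, sign flips]
  = (1656/6467)    [8123 ≡ 1656 mod 6467]
  = -(207/6467)    [6467 ≡ 3 mod 8 ⇒ (2/6467)^3 = -1]
  = (6467/207)    [QR: both ≡ 3 mod 4, sign flips]
  = (50/207)    [6467 ≡ 50 mod 207]
  = (25/207)    [207 ≡ 7 mod 8 ⇒ (2/207) = +1]
  = (207/25)    [QR: 25 ≡ 1 mod 4, sign kept]
  = (7/25)    [207 ≡ 7 mod 25]
  = (25/7)    [QR: 25 ≡ 1 mod 4, sign kept]
  = (4/7)    [25 ≡ 4 mod 7]
  = (1/7)    [7 ≡ 7 mod 8 ⇒ (2/7)^2 = +1]
  = 1    [(1/7) = 1]

1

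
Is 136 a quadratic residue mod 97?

(136/97)
  = (39/97)    [136 ≡ 39 mod 97]
  = (97/39)    [QR: 97 ≡ 1 mod 4, sign kept]
  = (19/39)    [97 ≡ 19 mod 39]
  = -(39/19)    [QR: both ≡ 3 mod 4, sign flips]
  = -(1/19)    [39 ≡ 1 mod 19]
  = -1    [(1/19) = 1]
The Legendre symbol is -1, so x^2 ≡ 136 (mod 97) has no solution.

no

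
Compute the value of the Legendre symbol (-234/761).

-1

Pull out -1: (-234/761) = (-1/761)·(234/761). Since 761 ≡ 1 (mod 4), (-1/761) = +1. Now have (234/761).
Factor out 2: 234 = 2·117. Since 761 ≡ 1 (mod 8), (2/761) = +1. Now have (117/761).
117 ≡ 1 (mod 4), so quadratic reciprocity gives (117/761) = (761/117). Reduce: 761 ≡ 59 (mod 117). Now have (59/117).
117 ≡ 1 (mod 4), so quadratic reciprocity gives (59/117) = (117/59). Reduce: 117 ≡ 58 (mod 59). Now have (58/59).
Factor out 2: 58 = 2·29. Since 59 ≡ 3 (mod 8), (2/59) = -1. Now have -(29/59).
29 ≡ 1 (mod 4), so quadratic reciprocity gives (29/59) = (59/29). Reduce: 59 ≡ 1 (mod 29). Now have -(1/29).
(1/29) = 1. Collecting the sign factors: -1.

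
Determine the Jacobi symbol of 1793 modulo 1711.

Reduce the numerator: 1793 ≡ 82 (mod 1711), so (1793 / 1711) = (82 / 1711).
Factor out 2: 82 = 2·41. Since 1711 ≡ 7 (mod 8), (2 / 1711) = +1. Now have (41 / 1711).
41 ≡ 1 (mod 4), so quadratic reciprocity gives (41 / 1711) = (1711 / 41). Reduce: 1711 ≡ 30 (mod 41). Now have (30 / 41).
Factor out 2: 30 = 2·15. Since 41 ≡ 1 (mod 8), (2 / 41) = +1. Now have (15 / 41).
41 ≡ 1 (mod 4), so quadratic reciprocity gives (15 / 41) = (41 / 15). Reduce: 41 ≡ 11 (mod 15). Now have (11 / 15).
Both 11 ≡ 3 and 15 ≡ 3 (mod 4), so reciprocity gives (11 / 15) = -(15 / 11). Reduce: 15 ≡ 4 (mod 11). Now have -(4 / 11).
Factor out 2: 4 = 2^2. Since 11 ≡ 3 (mod 8), (2 / 11) = -1, and (2 / 11)^2 = +1. Now have -(1 / 11).
(1 / 11) = 1. Collecting the sign factors: -1.

-1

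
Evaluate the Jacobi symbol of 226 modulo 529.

Factor out 2: 226 = 2·113. Since 529 ≡ 1 (mod 8), (2|529) = +1. Now have (113|529).
113 ≡ 1 (mod 4), so quadratic reciprocity gives (113|529) = (529|113). Reduce: 529 ≡ 77 (mod 113). Now have (77|113).
77 ≡ 1 (mod 4), so quadratic reciprocity gives (77|113) = (113|77). Reduce: 113 ≡ 36 (mod 77). Now have (36|77).
Factor out 2: 36 = 2^2·9. Since 77 ≡ 5 (mod 8), (2|77) = -1, and (2|77)^2 = +1. Now have (9|77).
9 ≡ 1 (mod 4), so quadratic reciprocity gives (9|77) = (77|9). Reduce: 77 ≡ 5 (mod 9). Now have (5|9).
5 ≡ 1 (mod 4), so quadratic reciprocity gives (5|9) = (9|5). Reduce: 9 ≡ 4 (mod 5). Now have (4|5).
Factor out 2: 4 = 2^2. Since 5 ≡ 5 (mod 8), (2|5) = -1, and (2|5)^2 = +1. Now have (1|5).
(1|5) = 1. Collecting the sign factors: 1.

1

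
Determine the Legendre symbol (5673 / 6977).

(5673 / 6977)
  = (6977 / 5673)    [QR: 5673 ≡ 1 mod 4, sign kept]
  = (1304 / 5673)    [6977 ≡ 1304 mod 5673]
  = (163 / 5673)    [5673 ≡ 1 mod 8 ⇒ (2 / 5673)^3 = +1]
  = (5673 / 163)    [QR: 5673 ≡ 1 mod 4, sign kept]
  = (131 / 163)    [5673 ≡ 131 mod 163]
  = -(163 / 131)    [QR: both ≡ 3 mod 4, sign flips]
  = -(32 / 131)    [163 ≡ 32 mod 131]
  = (1 / 131)    [131 ≡ 3 mod 8 ⇒ (2 / 131)^5 = -1]
  = 1    [(1 / 131) = 1]

1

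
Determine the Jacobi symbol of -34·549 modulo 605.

By multiplicativity, (-34·549/605) = (-34/605)·(549/605).
First factor (-34/605):
(-34/605)
  = (571/605)    [-34 ≡ 571 mod 605]
  = (605/571)    [QR: 605 ≡ 1 mod 4, sign kept]
  = (34/571)    [605 ≡ 34 mod 571]
  = -(17/571)    [571 ≡ 3 mod 8 ⇒ (2/571) = -1]
  = -(571/17)    [QR: 17 ≡ 1 mod 4, sign kept]
  = -(10/17)    [571 ≡ 10 mod 17]
  = -(5/17)    [17 ≡ 1 mod 8 ⇒ (2/17) = +1]
  = -(17/5)    [QR: 5 ≡ 1 mod 4, sign kept]
  = -(2/5)    [17 ≡ 2 mod 5]
  = (1/5)    [5 ≡ 5 mod 8 ⇒ (2/5) = -1]
  = 1    [(1/5) = 1]
Second factor (549/605):
(549/605)
  = (605/549)    [QR: 549 ≡ 1 mod 4, sign kept]
  = (56/549)    [605 ≡ 56 mod 549]
  = -(7/549)    [549 ≡ 5 mod 8 ⇒ (2/549)^3 = -1]
  = -(549/7)    [QR: 549 ≡ 1 mod 4, sign kept]
  = -(3/7)    [549 ≡ 3 mod 7]
  = (7/3)    [QR: both ≡ 3 mod 4, sign flips]
  = (1/3)    [7 ≡ 1 mod 3]
  = 1    [(1/3) = 1]
Product: (1)·(1) = 1.

1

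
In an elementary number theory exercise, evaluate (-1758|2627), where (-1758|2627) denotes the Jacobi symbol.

1

Pull out -1: (-1758|2627) = (-1|2627)·(1758|2627). Since 2627 ≡ 3 (mod 4), (-1|2627) = -1. Now have -(1758|2627).
Factor out 2: 1758 = 2·879. Since 2627 ≡ 3 (mod 8), (2|2627) = -1. Now have (879|2627).
Both 879 ≡ 3 and 2627 ≡ 3 (mod 4), so reciprocity gives (879|2627) = -(2627|879). Reduce: 2627 ≡ 869 (mod 879). Now have -(869|879).
869 ≡ 1 (mod 4), so quadratic reciprocity gives (869|879) = (879|869). Reduce: 879 ≡ 10 (mod 869). Now have -(10|869).
Factor out 2: 10 = 2·5. Since 869 ≡ 5 (mod 8), (2|869) = -1. Now have (5|869).
5 ≡ 1 (mod 4), so quadratic reciprocity gives (5|869) = (869|5). Reduce: 869 ≡ 4 (mod 5). Now have (4|5).
Factor out 2: 4 = 2^2. Since 5 ≡ 5 (mod 8), (2|5) = -1, and (2|5)^2 = +1. Now have (1|5).
(1|5) = 1. Collecting the sign factors: 1.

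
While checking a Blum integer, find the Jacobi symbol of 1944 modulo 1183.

(1944/1183)
  = (761/1183)    [1944 ≡ 761 mod 1183]
  = (1183/761)    [QR: 761 ≡ 1 mod 4, sign kept]
  = (422/761)    [1183 ≡ 422 mod 761]
  = (211/761)    [761 ≡ 1 mod 8 ⇒ (2/761) = +1]
  = (761/211)    [QR: 761 ≡ 1 mod 4, sign kept]
  = (128/211)    [761 ≡ 128 mod 211]
  = -(1/211)    [211 ≡ 3 mod 8 ⇒ (2/211)^7 = -1]
  = -1    [(1/211) = 1]

-1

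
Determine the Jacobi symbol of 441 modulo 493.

(441|493)
  = (493|441)    [QR: 441 ≡ 1 mod 4, sign kept]
  = (52|441)    [493 ≡ 52 mod 441]
  = (13|441)    [441 ≡ 1 mod 8 ⇒ (2|441)^2 = +1]
  = (441|13)    [QR: 13 ≡ 1 mod 4, sign kept]
  = (12|13)    [441 ≡ 12 mod 13]
  = (3|13)    [13 ≡ 5 mod 8 ⇒ (2|13)^2 = +1]
  = (13|3)    [QR: 13 ≡ 1 mod 4, sign kept]
  = (1|3)    [13 ≡ 1 mod 3]
  = 1    [(1|3) = 1]

1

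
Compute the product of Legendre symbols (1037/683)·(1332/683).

By multiplicativity, (1037·1332/683) = (1037/683)·(1332/683).
First factor (1037/683):
Reduce the numerator: 1037 ≡ 354 (mod 683), so (1037/683) = (354/683).
Factor out 2: 354 = 2·177. Since 683 ≡ 3 (mod 8), (2/683) = -1. Now have -(177/683).
177 ≡ 1 (mod 4), so quadratic reciprocity gives (177/683) = (683/177). Reduce: 683 ≡ 152 (mod 177). Now have -(152/177).
Factor out 2: 152 = 2^3·19. Since 177 ≡ 1 (mod 8), (2/177) = +1, and (2/177)^3 = +1. Now have -(19/177).
177 ≡ 1 (mod 4), so quadratic reciprocity gives (19/177) = (177/19). Reduce: 177 ≡ 6 (mod 19). Now have -(6/19).
Factor out 2: 6 = 2·3. Since 19 ≡ 3 (mod 8), (2/19) = -1. Now have (3/19).
Both 3 ≡ 3 and 19 ≡ 3 (mod 4), so reciprocity gives (3/19) = -(19/3). Reduce: 19 ≡ 1 (mod 3). Now have -(1/3).
(1/3) = 1. Collecting the sign factors: -1.
Second factor (1332/683):
Reduce the numerator: 1332 ≡ 649 (mod 683), so (1332/683) = (649/683).
649 ≡ 1 (mod 4), so quadratic reciprocity gives (649/683) = (683/649). Reduce: 683 ≡ 34 (mod 649). Now have (34/649).
Factor out 2: 34 = 2·17. Since 649 ≡ 1 (mod 8), (2/649) = +1. Now have (17/649).
17 ≡ 1 (mod 4), so quadratic reciprocity gives (17/649) = (649/17). Reduce: 649 ≡ 3 (mod 17). Now have (3/17).
17 ≡ 1 (mod 4), so quadratic reciprocity gives (3/17) = (17/3). Reduce: 17 ≡ 2 (mod 3). Now have (2/3).
Factor out 2: 2 = 2. Since 3 ≡ 3 (mod 8), (2/3) = -1. Now have -(1/3).
(1/3) = 1. Collecting the sign factors: -1.
Product: (-1)·(-1) = 1.

1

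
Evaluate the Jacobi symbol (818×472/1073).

-1

By multiplicativity, (818·472/1073) = (818/1073)·(472/1073).
First factor (818/1073):
(818/1073)
  = (409/1073)    [1073 ≡ 1 mod 8 ⇒ (2/1073) = +1]
  = (1073/409)    [QR: 409 ≡ 1 mod 4, sign kept]
  = (255/409)    [1073 ≡ 255 mod 409]
  = (409/255)    [QR: 409 ≡ 1 mod 4, sign kept]
  = (154/255)    [409 ≡ 154 mod 255]
  = (77/255)    [255 ≡ 7 mod 8 ⇒ (2/255) = +1]
  = (255/77)    [QR: 77 ≡ 1 mod 4, sign kept]
  = (24/77)    [255 ≡ 24 mod 77]
  = -(3/77)    [77 ≡ 5 mod 8 ⇒ (2/77)^3 = -1]
  = -(77/3)    [QR: 77 ≡ 1 mod 4, sign kept]
  = -(2/3)    [77 ≡ 2 mod 3]
  = (1/3)    [3 ≡ 3 mod 8 ⇒ (2/3) = -1]
  = 1    [(1/3) = 1]
Second factor (472/1073):
(472/1073)
  = (59/1073)    [1073 ≡ 1 mod 8 ⇒ (2/1073)^3 = +1]
  = (1073/59)    [QR: 1073 ≡ 1 mod 4, sign kept]
  = (11/59)    [1073 ≡ 11 mod 59]
  = -(59/11)    [QR: both ≡ 3 mod 4, sign flips]
  = -(4/11)    [59 ≡ 4 mod 11]
  = -(1/11)    [11 ≡ 3 mod 8 ⇒ (2/11)^2 = +1]
  = -1    [(1/11) = 1]
Product: (1)·(-1) = -1.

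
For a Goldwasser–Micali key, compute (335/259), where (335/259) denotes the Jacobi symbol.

Reduce the numerator: 335 ≡ 76 (mod 259), so (335/259) = (76/259).
Factor out 2: 76 = 2^2·19. Since 259 ≡ 3 (mod 8), (2/259) = -1, and (2/259)^2 = +1. Now have (19/259).
Both 19 ≡ 3 and 259 ≡ 3 (mod 4), so reciprocity gives (19/259) = -(259/19). Reduce: 259 ≡ 12 (mod 19). Now have -(12/19).
Factor out 2: 12 = 2^2·3. Since 19 ≡ 3 (mod 8), (2/19) = -1, and (2/19)^2 = +1. Now have -(3/19).
Both 3 ≡ 3 and 19 ≡ 3 (mod 4), so reciprocity gives (3/19) = -(19/3). Reduce: 19 ≡ 1 (mod 3). Now have (1/3).
(1/3) = 1. Collecting the sign factors: 1.

1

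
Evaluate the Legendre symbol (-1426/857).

Reduce the numerator: -1426 ≡ 288 (mod 857), so (-1426/857) = (288/857).
Factor out 2: 288 = 2^5·9. Since 857 ≡ 1 (mod 8), (2/857) = +1, and (2/857)^5 = +1. Now have (9/857).
9 ≡ 1 (mod 4), so quadratic reciprocity gives (9/857) = (857/9). Reduce: 857 ≡ 2 (mod 9). Now have (2/9).
Factor out 2: 2 = 2. Since 9 ≡ 1 (mod 8), (2/9) = +1. Now have (1/9).
(1/9) = 1. Collecting the sign factors: 1.

1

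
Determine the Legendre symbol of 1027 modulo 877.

Reduce the numerator: 1027 ≡ 150 (mod 877), so (1027 / 877) = (150 / 877).
Factor out 2: 150 = 2·75. Since 877 ≡ 5 (mod 8), (2 / 877) = -1. Now have -(75 / 877).
877 ≡ 1 (mod 4), so quadratic reciprocity gives (75 / 877) = (877 / 75). Reduce: 877 ≡ 52 (mod 75). Now have -(52 / 75).
Factor out 2: 52 = 2^2·13. Since 75 ≡ 3 (mod 8), (2 / 75) = -1, and (2 / 75)^2 = +1. Now have -(13 / 75).
13 ≡ 1 (mod 4), so quadratic reciprocity gives (13 / 75) = (75 / 13). Reduce: 75 ≡ 10 (mod 13). Now have -(10 / 13).
Factor out 2: 10 = 2·5. Since 13 ≡ 5 (mod 8), (2 / 13) = -1. Now have (5 / 13).
5 ≡ 1 (mod 4), so quadratic reciprocity gives (5 / 13) = (13 / 5). Reduce: 13 ≡ 3 (mod 5). Now have (3 / 5).
5 ≡ 1 (mod 4), so quadratic reciprocity gives (3 / 5) = (5 / 3). Reduce: 5 ≡ 2 (mod 3). Now have (2 / 3).
Factor out 2: 2 = 2. Since 3 ≡ 3 (mod 8), (2 / 3) = -1. Now have -(1 / 3).
(1 / 3) = 1. Collecting the sign factors: -1.

-1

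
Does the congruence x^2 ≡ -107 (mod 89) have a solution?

yes

(-107|89)
  = (71|89)    [-107 ≡ 71 mod 89]
  = (89|71)    [QR: 89 ≡ 1 mod 4, sign kept]
  = (18|71)    [89 ≡ 18 mod 71]
  = (9|71)    [71 ≡ 7 mod 8 ⇒ (2|71) = +1]
  = (71|9)    [QR: 9 ≡ 1 mod 4, sign kept]
  = (8|9)    [71 ≡ 8 mod 9]
  = (1|9)    [9 ≡ 1 mod 8 ⇒ (2|9)^3 = +1]
  = 1    [(1|9) = 1]
(-107|89) = 1, and 89 is prime, so -107 is a quadratic residue mod 89.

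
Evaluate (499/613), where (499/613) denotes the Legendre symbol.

613 ≡ 1 (mod 4), so quadratic reciprocity gives (499/613) = (613/499). Reduce: 613 ≡ 114 (mod 499). Now have (114/499).
Factor out 2: 114 = 2·57. Since 499 ≡ 3 (mod 8), (2/499) = -1. Now have -(57/499).
57 ≡ 1 (mod 4), so quadratic reciprocity gives (57/499) = (499/57). Reduce: 499 ≡ 43 (mod 57). Now have -(43/57).
57 ≡ 1 (mod 4), so quadratic reciprocity gives (43/57) = (57/43). Reduce: 57 ≡ 14 (mod 43). Now have -(14/43).
Factor out 2: 14 = 2·7. Since 43 ≡ 3 (mod 8), (2/43) = -1. Now have (7/43).
Both 7 ≡ 3 and 43 ≡ 3 (mod 4), so reciprocity gives (7/43) = -(43/7). Reduce: 43 ≡ 1 (mod 7). Now have -(1/7).
(1/7) = 1. Collecting the sign factors: -1.

-1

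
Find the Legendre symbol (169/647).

(169/647)
  = (647/169)    [QR: 169 ≡ 1 mod 4, sign kept]
  = (140/169)    [647 ≡ 140 mod 169]
  = (35/169)    [169 ≡ 1 mod 8 ⇒ (2/169)^2 = +1]
  = (169/35)    [QR: 169 ≡ 1 mod 4, sign kept]
  = (29/35)    [169 ≡ 29 mod 35]
  = (35/29)    [QR: 29 ≡ 1 mod 4, sign kept]
  = (6/29)    [35 ≡ 6 mod 29]
  = -(3/29)    [29 ≡ 5 mod 8 ⇒ (2/29) = -1]
  = -(29/3)    [QR: 29 ≡ 1 mod 4, sign kept]
  = -(2/3)    [29 ≡ 2 mod 3]
  = (1/3)    [3 ≡ 3 mod 8 ⇒ (2/3) = -1]
  = 1    [(1/3) = 1]

1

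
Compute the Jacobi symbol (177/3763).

177 ≡ 1 (mod 4), so quadratic reciprocity gives (177/3763) = (3763/177). Reduce: 3763 ≡ 46 (mod 177). Now have (46/177).
Factor out 2: 46 = 2·23. Since 177 ≡ 1 (mod 8), (2/177) = +1. Now have (23/177).
177 ≡ 1 (mod 4), so quadratic reciprocity gives (23/177) = (177/23). Reduce: 177 ≡ 16 (mod 23). Now have (16/23).
Factor out 2: 16 = 2^4. Since 23 ≡ 7 (mod 8), (2/23) = +1, and (2/23)^4 = +1. Now have (1/23).
(1/23) = 1. Collecting the sign factors: 1.

1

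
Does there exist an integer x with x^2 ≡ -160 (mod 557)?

Pull out -1: (-160/557) = (-1/557)·(160/557). Since 557 ≡ 1 (mod 4), (-1/557) = +1. Now have (160/557).
Factor out 2: 160 = 2^5·5. Since 557 ≡ 5 (mod 8), (2/557) = -1, and (2/557)^5 = -1. Now have -(5/557).
5 ≡ 1 (mod 4), so quadratic reciprocity gives (5/557) = (557/5). Reduce: 557 ≡ 2 (mod 5). Now have -(2/5).
Factor out 2: 2 = 2. Since 5 ≡ 5 (mod 8), (2/5) = -1. Now have (1/5).
(1/5) = 1. Collecting the sign factors: 1.
The Legendre symbol is 1, so x^2 ≡ -160 (mod 557) has solution.

yes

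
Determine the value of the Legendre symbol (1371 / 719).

Reduce the numerator: 1371 ≡ 652 (mod 719), so (1371 / 719) = (652 / 719).
Factor out 2: 652 = 2^2·163. Since 719 ≡ 7 (mod 8), (2 / 719) = +1, and (2 / 719)^2 = +1. Now have (163 / 719).
Both 163 ≡ 3 and 719 ≡ 3 (mod 4), so reciprocity gives (163 / 719) = -(719 / 163). Reduce: 719 ≡ 67 (mod 163). Now have -(67 / 163).
Both 67 ≡ 3 and 163 ≡ 3 (mod 4), so reciprocity gives (67 / 163) = -(163 / 67). Reduce: 163 ≡ 29 (mod 67). Now have (29 / 67).
29 ≡ 1 (mod 4), so quadratic reciprocity gives (29 / 67) = (67 / 29). Reduce: 67 ≡ 9 (mod 29). Now have (9 / 29).
9 ≡ 1 (mod 4), so quadratic reciprocity gives (9 / 29) = (29 / 9). Reduce: 29 ≡ 2 (mod 9). Now have (2 / 9).
Factor out 2: 2 = 2. Since 9 ≡ 1 (mod 8), (2 / 9) = +1. Now have (1 / 9).
(1 / 9) = 1. Collecting the sign factors: 1.

1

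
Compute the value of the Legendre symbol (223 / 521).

-1

521 ≡ 1 (mod 4), so quadratic reciprocity gives (223 / 521) = (521 / 223). Reduce: 521 ≡ 75 (mod 223). Now have (75 / 223).
Both 75 ≡ 3 and 223 ≡ 3 (mod 4), so reciprocity gives (75 / 223) = -(223 / 75). Reduce: 223 ≡ 73 (mod 75). Now have -(73 / 75).
73 ≡ 1 (mod 4), so quadratic reciprocity gives (73 / 75) = (75 / 73). Reduce: 75 ≡ 2 (mod 73). Now have -(2 / 73).
Factor out 2: 2 = 2. Since 73 ≡ 1 (mod 8), (2 / 73) = +1. Now have -(1 / 73).
(1 / 73) = 1. Collecting the sign factors: -1.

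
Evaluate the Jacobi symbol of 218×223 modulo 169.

By multiplicativity, (218·223|169) = (218|169)·(223|169).
First factor (218|169):
(218|169)
  = (49|169)    [218 ≡ 49 mod 169]
  = (169|49)    [QR: 49 ≡ 1 mod 4, sign kept]
  = (22|49)    [169 ≡ 22 mod 49]
  = (11|49)    [49 ≡ 1 mod 8 ⇒ (2|49) = +1]
  = (49|11)    [QR: 49 ≡ 1 mod 4, sign kept]
  = (5|11)    [49 ≡ 5 mod 11]
  = (11|5)    [QR: 5 ≡ 1 mod 4, sign kept]
  = (1|5)    [11 ≡ 1 mod 5]
  = 1    [(1|5) = 1]
Second factor (223|169):
(223|169)
  = (54|169)    [223 ≡ 54 mod 169]
  = (27|169)    [169 ≡ 1 mod 8 ⇒ (2|169) = +1]
  = (169|27)    [QR: 169 ≡ 1 mod 4, sign kept]
  = (7|27)    [169 ≡ 7 mod 27]
  = -(27|7)    [QR: both ≡ 3 mod 4, sign flips]
  = -(6|7)    [27 ≡ 6 mod 7]
  = -(3|7)    [7 ≡ 7 mod 8 ⇒ (2|7) = +1]
  = (7|3)    [QR: both ≡ 3 mod 4, sign flips]
  = (1|3)    [7 ≡ 1 mod 3]
  = 1    [(1|3) = 1]
Product: (1)·(1) = 1.

1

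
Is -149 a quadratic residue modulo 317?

(-149/317)
  = (168/317)    [-149 ≡ 168 mod 317]
  = -(21/317)    [317 ≡ 5 mod 8 ⇒ (2/317)^3 = -1]
  = -(317/21)    [QR: 21 ≡ 1 mod 4, sign kept]
  = -(2/21)    [317 ≡ 2 mod 21]
  = (1/21)    [21 ≡ 5 mod 8 ⇒ (2/21) = -1]
  = 1    [(1/21) = 1]
The Legendre symbol is 1, so x^2 ≡ -149 (mod 317) has solution.

yes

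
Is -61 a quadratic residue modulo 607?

no

Reduce the numerator: -61 ≡ 546 (mod 607), so (-61/607) = (546/607).
Factor out 2: 546 = 2·273. Since 607 ≡ 7 (mod 8), (2/607) = +1. Now have (273/607).
273 ≡ 1 (mod 4), so quadratic reciprocity gives (273/607) = (607/273). Reduce: 607 ≡ 61 (mod 273). Now have (61/273).
61 ≡ 1 (mod 4), so quadratic reciprocity gives (61/273) = (273/61). Reduce: 273 ≡ 29 (mod 61). Now have (29/61).
29 ≡ 1 (mod 4), so quadratic reciprocity gives (29/61) = (61/29). Reduce: 61 ≡ 3 (mod 29). Now have (3/29).
29 ≡ 1 (mod 4), so quadratic reciprocity gives (3/29) = (29/3). Reduce: 29 ≡ 2 (mod 3). Now have (2/3).
Factor out 2: 2 = 2. Since 3 ≡ 3 (mod 8), (2/3) = -1. Now have -(1/3).
(1/3) = 1. Collecting the sign factors: -1.
(-61/607) = -1, and 607 is prime, so -61 is not a quadratic residue mod 607.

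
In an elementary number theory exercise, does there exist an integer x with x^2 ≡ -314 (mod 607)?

Reduce the numerator: -314 ≡ 293 (mod 607), so (-314/607) = (293/607).
293 ≡ 1 (mod 4), so quadratic reciprocity gives (293/607) = (607/293). Reduce: 607 ≡ 21 (mod 293). Now have (21/293).
21 ≡ 1 (mod 4), so quadratic reciprocity gives (21/293) = (293/21). Reduce: 293 ≡ 20 (mod 21). Now have (20/21).
Factor out 2: 20 = 2^2·5. Since 21 ≡ 5 (mod 8), (2/21) = -1, and (2/21)^2 = +1. Now have (5/21).
5 ≡ 1 (mod 4), so quadratic reciprocity gives (5/21) = (21/5). Reduce: 21 ≡ 1 (mod 5). Now have (1/5).
(1/5) = 1. Collecting the sign factors: 1.
(-314/607) = 1, and 607 is prime, so -314 is a quadratic residue mod 607.

yes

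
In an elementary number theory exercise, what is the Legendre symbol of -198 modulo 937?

Pull out -1: (-198/937) = (-1/937)·(198/937). Since 937 ≡ 1 (mod 4), (-1/937) = +1. Now have (198/937).
Factor out 2: 198 = 2·99. Since 937 ≡ 1 (mod 8), (2/937) = +1. Now have (99/937).
937 ≡ 1 (mod 4), so quadratic reciprocity gives (99/937) = (937/99). Reduce: 937 ≡ 46 (mod 99). Now have (46/99).
Factor out 2: 46 = 2·23. Since 99 ≡ 3 (mod 8), (2/99) = -1. Now have -(23/99).
Both 23 ≡ 3 and 99 ≡ 3 (mod 4), so reciprocity gives (23/99) = -(99/23). Reduce: 99 ≡ 7 (mod 23). Now have (7/23).
Both 7 ≡ 3 and 23 ≡ 3 (mod 4), so reciprocity gives (7/23) = -(23/7). Reduce: 23 ≡ 2 (mod 7). Now have -(2/7).
Factor out 2: 2 = 2. Since 7 ≡ 7 (mod 8), (2/7) = +1. Now have -(1/7).
(1/7) = 1. Collecting the sign factors: -1.

-1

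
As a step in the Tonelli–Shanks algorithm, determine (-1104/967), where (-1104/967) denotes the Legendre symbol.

Pull out -1: (-1104/967) = (-1/967)·(1104/967). Since 967 ≡ 3 (mod 4), (-1/967) = -1. Now have -(1104/967).
Reduce the numerator: 1104 ≡ 137 (mod 967), so (1104/967) = (137/967).
137 ≡ 1 (mod 4), so quadratic reciprocity gives (137/967) = (967/137). Reduce: 967 ≡ 8 (mod 137). Now have -(8/137).
Factor out 2: 8 = 2^3. Since 137 ≡ 1 (mod 8), (2/137) = +1, and (2/137)^3 = +1. Now have -(1/137).
(1/137) = 1. Collecting the sign factors: -1.

-1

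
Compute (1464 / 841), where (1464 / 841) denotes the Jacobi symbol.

1

(1464 / 841)
  = (623 / 841)    [1464 ≡ 623 mod 841]
  = (841 / 623)    [QR: 841 ≡ 1 mod 4, sign kept]
  = (218 / 623)    [841 ≡ 218 mod 623]
  = (109 / 623)    [623 ≡ 7 mod 8 ⇒ (2 / 623) = +1]
  = (623 / 109)    [QR: 109 ≡ 1 mod 4, sign kept]
  = (78 / 109)    [623 ≡ 78 mod 109]
  = -(39 / 109)    [109 ≡ 5 mod 8 ⇒ (2 / 109) = -1]
  = -(109 / 39)    [QR: 109 ≡ 1 mod 4, sign kept]
  = -(31 / 39)    [109 ≡ 31 mod 39]
  = (39 / 31)    [QR: both ≡ 3 mod 4, sign flips]
  = (8 / 31)    [39 ≡ 8 mod 31]
  = (1 / 31)    [31 ≡ 7 mod 8 ⇒ (2 / 31)^3 = +1]
  = 1    [(1 / 31) = 1]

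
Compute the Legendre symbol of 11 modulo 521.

521 ≡ 1 (mod 4), so quadratic reciprocity gives (11/521) = (521/11). Reduce: 521 ≡ 4 (mod 11). Now have (4/11).
Factor out 2: 4 = 2^2. Since 11 ≡ 3 (mod 8), (2/11) = -1, and (2/11)^2 = +1. Now have (1/11).
(1/11) = 1. Collecting the sign factors: 1.

1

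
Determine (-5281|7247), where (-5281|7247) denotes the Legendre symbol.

Pull out -1: (-5281|7247) = (-1|7247)·(5281|7247). Since 7247 ≡ 3 (mod 4), (-1|7247) = -1. Now have -(5281|7247).
5281 ≡ 1 (mod 4), so quadratic reciprocity gives (5281|7247) = (7247|5281). Reduce: 7247 ≡ 1966 (mod 5281). Now have -(1966|5281).
Factor out 2: 1966 = 2·983. Since 5281 ≡ 1 (mod 8), (2|5281) = +1. Now have -(983|5281).
5281 ≡ 1 (mod 4), so quadratic reciprocity gives (983|5281) = (5281|983). Reduce: 5281 ≡ 366 (mod 983). Now have -(366|983).
Factor out 2: 366 = 2·183. Since 983 ≡ 7 (mod 8), (2|983) = +1. Now have -(183|983).
Both 183 ≡ 3 and 983 ≡ 3 (mod 4), so reciprocity gives (183|983) = -(983|183). Reduce: 983 ≡ 68 (mod 183). Now have (68|183).
Factor out 2: 68 = 2^2·17. Since 183 ≡ 7 (mod 8), (2|183) = +1, and (2|183)^2 = +1. Now have (17|183).
17 ≡ 1 (mod 4), so quadratic reciprocity gives (17|183) = (183|17). Reduce: 183 ≡ 13 (mod 17). Now have (13|17).
13 ≡ 1 (mod 4), so quadratic reciprocity gives (13|17) = (17|13). Reduce: 17 ≡ 4 (mod 13). Now have (4|13).
Factor out 2: 4 = 2^2. Since 13 ≡ 5 (mod 8), (2|13) = -1, and (2|13)^2 = +1. Now have (1|13).
(1|13) = 1. Collecting the sign factors: 1.

1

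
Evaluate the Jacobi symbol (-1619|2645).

1

(-1619|2645)
  = (1619|2645)    [2645 ≡ 1 mod 4 ⇒ (-1|2645) = +1]
  = (2645|1619)    [QR: 2645 ≡ 1 mod 4, sign kept]
  = (1026|1619)    [2645 ≡ 1026 mod 1619]
  = -(513|1619)    [1619 ≡ 3 mod 8 ⇒ (2|1619) = -1]
  = -(1619|513)    [QR: 513 ≡ 1 mod 4, sign kept]
  = -(80|513)    [1619 ≡ 80 mod 513]
  = -(5|513)    [513 ≡ 1 mod 8 ⇒ (2|513)^4 = +1]
  = -(513|5)    [QR: 5 ≡ 1 mod 4, sign kept]
  = -(3|5)    [513 ≡ 3 mod 5]
  = -(5|3)    [QR: 5 ≡ 1 mod 4, sign kept]
  = -(2|3)    [5 ≡ 2 mod 3]
  = (1|3)    [3 ≡ 3 mod 8 ⇒ (2|3) = -1]
  = 1    [(1|3) = 1]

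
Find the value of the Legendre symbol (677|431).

1

Reduce the numerator: 677 ≡ 246 (mod 431), so (677|431) = (246|431).
Factor out 2: 246 = 2·123. Since 431 ≡ 7 (mod 8), (2|431) = +1. Now have (123|431).
Both 123 ≡ 3 and 431 ≡ 3 (mod 4), so reciprocity gives (123|431) = -(431|123). Reduce: 431 ≡ 62 (mod 123). Now have -(62|123).
Factor out 2: 62 = 2·31. Since 123 ≡ 3 (mod 8), (2|123) = -1. Now have (31|123).
Both 31 ≡ 3 and 123 ≡ 3 (mod 4), so reciprocity gives (31|123) = -(123|31). Reduce: 123 ≡ 30 (mod 31). Now have -(30|31).
Factor out 2: 30 = 2·15. Since 31 ≡ 7 (mod 8), (2|31) = +1. Now have -(15|31).
Both 15 ≡ 3 and 31 ≡ 3 (mod 4), so reciprocity gives (15|31) = -(31|15). Reduce: 31 ≡ 1 (mod 15). Now have (1|15).
(1|15) = 1. Collecting the sign factors: 1.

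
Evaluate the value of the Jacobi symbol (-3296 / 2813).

-1

Pull out -1: (-3296 / 2813) = (-1 / 2813)·(3296 / 2813). Since 2813 ≡ 1 (mod 4), (-1 / 2813) = +1. Now have (3296 / 2813).
Reduce the numerator: 3296 ≡ 483 (mod 2813), so (3296 / 2813) = (483 / 2813).
2813 ≡ 1 (mod 4), so quadratic reciprocity gives (483 / 2813) = (2813 / 483). Reduce: 2813 ≡ 398 (mod 483). Now have (398 / 483).
Factor out 2: 398 = 2·199. Since 483 ≡ 3 (mod 8), (2 / 483) = -1. Now have -(199 / 483).
Both 199 ≡ 3 and 483 ≡ 3 (mod 4), so reciprocity gives (199 / 483) = -(483 / 199). Reduce: 483 ≡ 85 (mod 199). Now have (85 / 199).
85 ≡ 1 (mod 4), so quadratic reciprocity gives (85 / 199) = (199 / 85). Reduce: 199 ≡ 29 (mod 85). Now have (29 / 85).
29 ≡ 1 (mod 4), so quadratic reciprocity gives (29 / 85) = (85 / 29). Reduce: 85 ≡ 27 (mod 29). Now have (27 / 29).
29 ≡ 1 (mod 4), so quadratic reciprocity gives (27 / 29) = (29 / 27). Reduce: 29 ≡ 2 (mod 27). Now have (2 / 27).
Factor out 2: 2 = 2. Since 27 ≡ 3 (mod 8), (2 / 27) = -1. Now have -(1 / 27).
(1 / 27) = 1. Collecting the sign factors: -1.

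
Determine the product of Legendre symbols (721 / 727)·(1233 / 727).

By multiplicativity, (721·1233 / 727) = (721 / 727)·(1233 / 727).
First factor (721 / 727):
721 ≡ 1 (mod 4), so quadratic reciprocity gives (721 / 727) = (727 / 721). Reduce: 727 ≡ 6 (mod 721). Now have (6 / 721).
Factor out 2: 6 = 2·3. Since 721 ≡ 1 (mod 8), (2 / 721) = +1. Now have (3 / 721).
721 ≡ 1 (mod 4), so quadratic reciprocity gives (3 / 721) = (721 / 3). Reduce: 721 ≡ 1 (mod 3). Now have (1 / 3).
(1 / 3) = 1. Collecting the sign factors: 1.
Second factor (1233 / 727):
Reduce the numerator: 1233 ≡ 506 (mod 727), so (1233 / 727) = (506 / 727).
Factor out 2: 506 = 2·253. Since 727 ≡ 7 (mod 8), (2 / 727) = +1. Now have (253 / 727).
253 ≡ 1 (mod 4), so quadratic reciprocity gives (253 / 727) = (727 / 253). Reduce: 727 ≡ 221 (mod 253). Now have (221 / 253).
221 ≡ 1 (mod 4), so quadratic reciprocity gives (221 / 253) = (253 / 221). Reduce: 253 ≡ 32 (mod 221). Now have (32 / 221).
Factor out 2: 32 = 2^5. Since 221 ≡ 5 (mod 8), (2 / 221) = -1, and (2 / 221)^5 = -1. Now have -(1 / 221).
(1 / 221) = 1. Collecting the sign factors: -1.
Product: (1)·(-1) = -1.

-1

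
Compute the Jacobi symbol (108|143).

Factor out 2: 108 = 2^2·27. Since 143 ≡ 7 (mod 8), (2|143) = +1, and (2|143)^2 = +1. Now have (27|143).
Both 27 ≡ 3 and 143 ≡ 3 (mod 4), so reciprocity gives (27|143) = -(143|27). Reduce: 143 ≡ 8 (mod 27). Now have -(8|27).
Factor out 2: 8 = 2^3. Since 27 ≡ 3 (mod 8), (2|27) = -1, and (2|27)^3 = -1. Now have (1|27).
(1|27) = 1. Collecting the sign factors: 1.

1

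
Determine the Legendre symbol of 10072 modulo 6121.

(10072 / 6121)
  = (3951 / 6121)    [10072 ≡ 3951 mod 6121]
  = (6121 / 3951)    [QR: 6121 ≡ 1 mod 4, sign kept]
  = (2170 / 3951)    [6121 ≡ 2170 mod 3951]
  = (1085 / 3951)    [3951 ≡ 7 mod 8 ⇒ (2 / 3951) = +1]
  = (3951 / 1085)    [QR: 1085 ≡ 1 mod 4, sign kept]
  = (696 / 1085)    [3951 ≡ 696 mod 1085]
  = -(87 / 1085)    [1085 ≡ 5 mod 8 ⇒ (2 / 1085)^3 = -1]
  = -(1085 / 87)    [QR: 1085 ≡ 1 mod 4, sign kept]
  = -(41 / 87)    [1085 ≡ 41 mod 87]
  = -(87 / 41)    [QR: 41 ≡ 1 mod 4, sign kept]
  = -(5 / 41)    [87 ≡ 5 mod 41]
  = -(41 / 5)    [QR: 5 ≡ 1 mod 4, sign kept]
  = -(1 / 5)    [41 ≡ 1 mod 5]
  = -1    [(1 / 5) = 1]

-1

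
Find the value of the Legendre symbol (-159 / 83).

1

(-159 / 83)
  = (7 / 83)    [-159 ≡ 7 mod 83]
  = -(83 / 7)    [QR: both ≡ 3 mod 4, sign flips]
  = -(6 / 7)    [83 ≡ 6 mod 7]
  = -(3 / 7)    [7 ≡ 7 mod 8 ⇒ (2 / 7) = +1]
  = (7 / 3)    [QR: both ≡ 3 mod 4, sign flips]
  = (1 / 3)    [7 ≡ 1 mod 3]
  = 1    [(1 / 3) = 1]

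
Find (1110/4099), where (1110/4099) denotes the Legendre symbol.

Factor out 2: 1110 = 2·555. Since 4099 ≡ 3 (mod 8), (2/4099) = -1. Now have -(555/4099).
Both 555 ≡ 3 and 4099 ≡ 3 (mod 4), so reciprocity gives (555/4099) = -(4099/555). Reduce: 4099 ≡ 214 (mod 555). Now have (214/555).
Factor out 2: 214 = 2·107. Since 555 ≡ 3 (mod 8), (2/555) = -1. Now have -(107/555).
Both 107 ≡ 3 and 555 ≡ 3 (mod 4), so reciprocity gives (107/555) = -(555/107). Reduce: 555 ≡ 20 (mod 107). Now have (20/107).
Factor out 2: 20 = 2^2·5. Since 107 ≡ 3 (mod 8), (2/107) = -1, and (2/107)^2 = +1. Now have (5/107).
5 ≡ 1 (mod 4), so quadratic reciprocity gives (5/107) = (107/5). Reduce: 107 ≡ 2 (mod 5). Now have (2/5).
Factor out 2: 2 = 2. Since 5 ≡ 5 (mod 8), (2/5) = -1. Now have -(1/5).
(1/5) = 1. Collecting the sign factors: -1.

-1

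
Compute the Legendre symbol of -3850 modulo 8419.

-1

(-3850 / 8419)
  = -(3850 / 8419)    [8419 ≡ 3 mod 4 ⇒ (-1 / 8419) = -1]
  = (1925 / 8419)    [8419 ≡ 3 mod 8 ⇒ (2 / 8419) = -1]
  = (8419 / 1925)    [QR: 1925 ≡ 1 mod 4, sign kept]
  = (719 / 1925)    [8419 ≡ 719 mod 1925]
  = (1925 / 719)    [QR: 1925 ≡ 1 mod 4, sign kept]
  = (487 / 719)    [1925 ≡ 487 mod 719]
  = -(719 / 487)    [QR: both ≡ 3 mod 4, sign flips]
  = -(232 / 487)    [719 ≡ 232 mod 487]
  = -(29 / 487)    [487 ≡ 7 mod 8 ⇒ (2 / 487)^3 = +1]
  = -(487 / 29)    [QR: 29 ≡ 1 mod 4, sign kept]
  = -(23 / 29)    [487 ≡ 23 mod 29]
  = -(29 / 23)    [QR: 29 ≡ 1 mod 4, sign kept]
  = -(6 / 23)    [29 ≡ 6 mod 23]
  = -(3 / 23)    [23 ≡ 7 mod 8 ⇒ (2 / 23) = +1]
  = (23 / 3)    [QR: both ≡ 3 mod 4, sign flips]
  = (2 / 3)    [23 ≡ 2 mod 3]
  = -(1 / 3)    [3 ≡ 3 mod 8 ⇒ (2 / 3) = -1]
  = -1    [(1 / 3) = 1]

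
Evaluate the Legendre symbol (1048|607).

(1048|607)
  = (441|607)    [1048 ≡ 441 mod 607]
  = (607|441)    [QR: 441 ≡ 1 mod 4, sign kept]
  = (166|441)    [607 ≡ 166 mod 441]
  = (83|441)    [441 ≡ 1 mod 8 ⇒ (2|441) = +1]
  = (441|83)    [QR: 441 ≡ 1 mod 4, sign kept]
  = (26|83)    [441 ≡ 26 mod 83]
  = -(13|83)    [83 ≡ 3 mod 8 ⇒ (2|83) = -1]
  = -(83|13)    [QR: 13 ≡ 1 mod 4, sign kept]
  = -(5|13)    [83 ≡ 5 mod 13]
  = -(13|5)    [QR: 5 ≡ 1 mod 4, sign kept]
  = -(3|5)    [13 ≡ 3 mod 5]
  = -(5|3)    [QR: 5 ≡ 1 mod 4, sign kept]
  = -(2|3)    [5 ≡ 2 mod 3]
  = (1|3)    [3 ≡ 3 mod 8 ⇒ (2|3) = -1]
  = 1    [(1|3) = 1]

1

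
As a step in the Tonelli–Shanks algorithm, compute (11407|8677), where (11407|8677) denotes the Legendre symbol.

-1

Reduce the numerator: 11407 ≡ 2730 (mod 8677), so (11407|8677) = (2730|8677).
Factor out 2: 2730 = 2·1365. Since 8677 ≡ 5 (mod 8), (2|8677) = -1. Now have -(1365|8677).
1365 ≡ 1 (mod 4), so quadratic reciprocity gives (1365|8677) = (8677|1365). Reduce: 8677 ≡ 487 (mod 1365). Now have -(487|1365).
1365 ≡ 1 (mod 4), so quadratic reciprocity gives (487|1365) = (1365|487). Reduce: 1365 ≡ 391 (mod 487). Now have -(391|487).
Both 391 ≡ 3 and 487 ≡ 3 (mod 4), so reciprocity gives (391|487) = -(487|391). Reduce: 487 ≡ 96 (mod 391). Now have (96|391).
Factor out 2: 96 = 2^5·3. Since 391 ≡ 7 (mod 8), (2|391) = +1, and (2|391)^5 = +1. Now have (3|391).
Both 3 ≡ 3 and 391 ≡ 3 (mod 4), so reciprocity gives (3|391) = -(391|3). Reduce: 391 ≡ 1 (mod 3). Now have -(1|3).
(1|3) = 1. Collecting the sign factors: -1.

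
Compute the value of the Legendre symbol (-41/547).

1

(-41/547)
  = -(41/547)    [547 ≡ 3 mod 4 ⇒ (-1/547) = -1]
  = -(547/41)    [QR: 41 ≡ 1 mod 4, sign kept]
  = -(14/41)    [547 ≡ 14 mod 41]
  = -(7/41)    [41 ≡ 1 mod 8 ⇒ (2/41) = +1]
  = -(41/7)    [QR: 41 ≡ 1 mod 4, sign kept]
  = -(6/7)    [41 ≡ 6 mod 7]
  = -(3/7)    [7 ≡ 7 mod 8 ⇒ (2/7) = +1]
  = (7/3)    [QR: both ≡ 3 mod 4, sign flips]
  = (1/3)    [7 ≡ 1 mod 3]
  = 1    [(1/3) = 1]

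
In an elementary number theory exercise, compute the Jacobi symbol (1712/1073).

1

Reduce the numerator: 1712 ≡ 639 (mod 1073), so (1712/1073) = (639/1073).
1073 ≡ 1 (mod 4), so quadratic reciprocity gives (639/1073) = (1073/639). Reduce: 1073 ≡ 434 (mod 639). Now have (434/639).
Factor out 2: 434 = 2·217. Since 639 ≡ 7 (mod 8), (2/639) = +1. Now have (217/639).
217 ≡ 1 (mod 4), so quadratic reciprocity gives (217/639) = (639/217). Reduce: 639 ≡ 205 (mod 217). Now have (205/217).
205 ≡ 1 (mod 4), so quadratic reciprocity gives (205/217) = (217/205). Reduce: 217 ≡ 12 (mod 205). Now have (12/205).
Factor out 2: 12 = 2^2·3. Since 205 ≡ 5 (mod 8), (2/205) = -1, and (2/205)^2 = +1. Now have (3/205).
205 ≡ 1 (mod 4), so quadratic reciprocity gives (3/205) = (205/3). Reduce: 205 ≡ 1 (mod 3). Now have (1/3).
(1/3) = 1. Collecting the sign factors: 1.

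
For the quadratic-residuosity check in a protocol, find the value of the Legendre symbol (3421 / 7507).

(3421 / 7507)
  = (7507 / 3421)    [QR: 3421 ≡ 1 mod 4, sign kept]
  = (665 / 3421)    [7507 ≡ 665 mod 3421]
  = (3421 / 665)    [QR: 665 ≡ 1 mod 4, sign kept]
  = (96 / 665)    [3421 ≡ 96 mod 665]
  = (3 / 665)    [665 ≡ 1 mod 8 ⇒ (2 / 665)^5 = +1]
  = (665 / 3)    [QR: 665 ≡ 1 mod 4, sign kept]
  = (2 / 3)    [665 ≡ 2 mod 3]
  = -(1 / 3)    [3 ≡ 3 mod 8 ⇒ (2 / 3) = -1]
  = -1    [(1 / 3) = 1]

-1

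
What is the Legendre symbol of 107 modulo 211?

1

(107|211)
  = -(211|107)    [QR: both ≡ 3 mod 4, sign flips]
  = -(104|107)    [211 ≡ 104 mod 107]
  = (13|107)    [107 ≡ 3 mod 8 ⇒ (2|107)^3 = -1]
  = (107|13)    [QR: 13 ≡ 1 mod 4, sign kept]
  = (3|13)    [107 ≡ 3 mod 13]
  = (13|3)    [QR: 13 ≡ 1 mod 4, sign kept]
  = (1|3)    [13 ≡ 1 mod 3]
  = 1    [(1|3) = 1]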